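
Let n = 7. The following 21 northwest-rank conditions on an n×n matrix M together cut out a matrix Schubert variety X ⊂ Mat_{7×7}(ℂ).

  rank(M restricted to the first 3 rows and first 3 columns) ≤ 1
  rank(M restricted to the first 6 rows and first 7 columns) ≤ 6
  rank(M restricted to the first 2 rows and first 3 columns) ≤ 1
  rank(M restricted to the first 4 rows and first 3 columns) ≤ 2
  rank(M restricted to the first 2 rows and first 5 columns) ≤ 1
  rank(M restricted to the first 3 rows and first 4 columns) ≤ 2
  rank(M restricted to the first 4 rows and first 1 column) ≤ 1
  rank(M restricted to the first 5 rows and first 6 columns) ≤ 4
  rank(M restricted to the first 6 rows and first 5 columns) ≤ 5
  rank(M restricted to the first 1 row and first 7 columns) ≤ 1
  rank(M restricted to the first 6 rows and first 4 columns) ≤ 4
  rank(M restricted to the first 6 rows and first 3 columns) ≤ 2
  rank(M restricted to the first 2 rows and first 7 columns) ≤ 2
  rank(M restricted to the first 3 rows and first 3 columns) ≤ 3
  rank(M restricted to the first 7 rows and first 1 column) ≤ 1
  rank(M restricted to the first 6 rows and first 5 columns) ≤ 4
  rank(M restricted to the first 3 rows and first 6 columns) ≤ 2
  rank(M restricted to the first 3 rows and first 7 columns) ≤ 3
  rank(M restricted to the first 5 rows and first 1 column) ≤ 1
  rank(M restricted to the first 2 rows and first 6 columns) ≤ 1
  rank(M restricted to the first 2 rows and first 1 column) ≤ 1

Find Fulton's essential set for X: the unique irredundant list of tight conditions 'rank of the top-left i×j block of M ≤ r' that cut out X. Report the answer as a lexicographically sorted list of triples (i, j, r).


Computing R[i][j] = min implied NW-rank bound (n=7, 21 conditions):

  row 1: 1, 1, 1, 1, 1, 1, 1
  row 2: 1, 1, 1, 1, 1, 1, 2
  row 3: 1, 1, 1, 2, 2, 2, 3
  row 4: 1, 2, 2, 3, 3, 3, 4
  row 5: 1, 2, 2, 3, 4, 4, 5
  row 6: 1, 2, 2, 3, 4, 5, 6
  row 7: 1, 2, 3, 4, 5, 6, 7

reading off 1-entries of Δ²R: w = (1, 7, 4, 2, 5, 6, 3).

D(w) has 9 cells with 3 SE-corners; essential set:

[(2, 6, 1), (3, 3, 1), (6, 3, 2)]


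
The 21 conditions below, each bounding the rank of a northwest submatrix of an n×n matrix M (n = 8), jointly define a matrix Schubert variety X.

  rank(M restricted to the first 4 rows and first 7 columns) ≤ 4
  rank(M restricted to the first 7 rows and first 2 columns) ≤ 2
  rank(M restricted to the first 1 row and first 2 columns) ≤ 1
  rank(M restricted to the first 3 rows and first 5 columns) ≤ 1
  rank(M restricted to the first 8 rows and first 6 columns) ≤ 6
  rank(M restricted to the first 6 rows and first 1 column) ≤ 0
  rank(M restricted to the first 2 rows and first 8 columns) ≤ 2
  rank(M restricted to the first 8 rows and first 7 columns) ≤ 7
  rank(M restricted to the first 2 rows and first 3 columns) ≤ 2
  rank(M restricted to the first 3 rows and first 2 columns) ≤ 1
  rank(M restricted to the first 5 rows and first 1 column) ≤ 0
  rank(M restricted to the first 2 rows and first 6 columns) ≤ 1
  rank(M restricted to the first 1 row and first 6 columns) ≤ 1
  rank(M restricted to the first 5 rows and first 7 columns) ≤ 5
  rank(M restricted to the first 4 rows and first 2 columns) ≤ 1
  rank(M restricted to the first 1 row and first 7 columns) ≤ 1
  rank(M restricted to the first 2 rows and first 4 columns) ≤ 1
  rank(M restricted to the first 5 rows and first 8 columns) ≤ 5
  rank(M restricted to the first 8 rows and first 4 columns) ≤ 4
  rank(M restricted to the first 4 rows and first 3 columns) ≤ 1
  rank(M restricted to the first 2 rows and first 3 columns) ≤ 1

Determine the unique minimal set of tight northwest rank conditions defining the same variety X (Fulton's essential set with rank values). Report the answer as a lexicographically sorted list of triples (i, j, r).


The tightest implied rank at each (i,j), from the 21 conditions:

  row 1: 0 1 1 1 1 1 1 1
  row 2: 0 1 1 1 1 1 2 2
  row 3: 0 1 1 1 1 2 3 3
  row 4: 0 1 1 2 2 3 4 4
  row 5: 0 1 2 3 3 4 5 5
  row 6: 0 1 2 3 4 5 6 6
  row 7: 1 2 3 4 5 6 7 7
  row 8: 1 2 3 4 5 6 7 8

hence w(1..8) = (2, 7, 6, 4, 3, 5, 1, 8).

D(w) has 14 cells with 4 SE-corners; essential set:

[(2, 6, 1), (3, 5, 1), (4, 3, 1), (6, 1, 0)]


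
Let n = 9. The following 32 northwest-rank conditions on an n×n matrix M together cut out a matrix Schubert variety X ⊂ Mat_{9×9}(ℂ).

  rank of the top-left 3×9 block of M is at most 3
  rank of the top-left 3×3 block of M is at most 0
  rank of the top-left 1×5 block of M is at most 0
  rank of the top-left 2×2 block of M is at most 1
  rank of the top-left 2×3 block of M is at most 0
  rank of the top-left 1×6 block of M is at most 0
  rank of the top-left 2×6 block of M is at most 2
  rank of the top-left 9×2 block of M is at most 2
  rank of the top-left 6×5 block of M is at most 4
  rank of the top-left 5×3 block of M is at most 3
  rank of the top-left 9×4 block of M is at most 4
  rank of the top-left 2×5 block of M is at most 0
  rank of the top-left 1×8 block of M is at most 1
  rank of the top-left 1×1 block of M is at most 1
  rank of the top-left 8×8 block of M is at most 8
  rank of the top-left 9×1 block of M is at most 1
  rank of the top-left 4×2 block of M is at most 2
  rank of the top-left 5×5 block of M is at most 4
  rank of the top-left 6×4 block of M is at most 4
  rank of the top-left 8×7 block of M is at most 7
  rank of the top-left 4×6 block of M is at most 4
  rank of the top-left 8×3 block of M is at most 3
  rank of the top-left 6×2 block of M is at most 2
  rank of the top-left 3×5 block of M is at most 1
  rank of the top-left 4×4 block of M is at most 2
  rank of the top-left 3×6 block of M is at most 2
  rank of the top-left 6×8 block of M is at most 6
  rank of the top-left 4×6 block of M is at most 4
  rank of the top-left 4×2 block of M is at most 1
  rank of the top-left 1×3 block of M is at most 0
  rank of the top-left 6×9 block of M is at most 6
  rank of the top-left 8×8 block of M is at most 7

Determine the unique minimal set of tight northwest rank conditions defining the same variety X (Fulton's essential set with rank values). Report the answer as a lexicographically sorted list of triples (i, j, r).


Recovering R(i,j) via the rank-extension bound from the 32 conditions:

  i=1: 0 | 0 | 0 | 0 | 0 | 0 | 1 | 1 | 1
  i=2: 0 | 0 | 0 | 0 | 0 | 1 | 2 | 2 | 2
  i=3: 0 | 0 | 0 | 1 | 1 | 2 | 3 | 3 | 3
  i=4: 1 | 1 | 1 | 2 | 2 | 3 | 4 | 4 | 4
  i=5: 1 | 2 | 2 | 3 | 3 | 4 | 5 | 5 | 5
  i=6: 1 | 2 | 3 | 4 | 4 | 5 | 6 | 6 | 6
  i=7: 1 | 2 | 3 | 4 | 5 | 6 | 7 | 7 | 7
  i=8: 1 | 2 | 3 | 4 | 5 | 6 | 7 | 7 | 8
  i=9: 1 | 2 | 3 | 4 | 5 | 6 | 7 | 8 | 9

reading off 1-entries of Δ²R: w = (7, 6, 4, 1, 2, 3, 5, 9, 8).

ℓ(w)=15; the 4 essential cells (i,j,r):

[(1, 6, 0), (2, 5, 0), (3, 3, 0), (8, 8, 7)]


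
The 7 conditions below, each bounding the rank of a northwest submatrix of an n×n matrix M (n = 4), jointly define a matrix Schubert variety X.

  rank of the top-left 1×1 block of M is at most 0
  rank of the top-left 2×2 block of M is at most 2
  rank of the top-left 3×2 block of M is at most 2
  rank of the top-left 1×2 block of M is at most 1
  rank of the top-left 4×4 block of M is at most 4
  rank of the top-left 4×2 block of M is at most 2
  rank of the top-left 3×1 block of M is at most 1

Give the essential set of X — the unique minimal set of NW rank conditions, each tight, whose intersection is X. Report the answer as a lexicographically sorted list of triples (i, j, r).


Computing R[i][j] = min implied NW-rank bound (n=4, 7 conditions):

  row 1: 0 1 1 1
  row 2: 1 2 2 2
  row 3: 1 2 3 3
  row 4: 1 2 3 4

so w = (2, 1, 3, 4).

ℓ(w)=1; the 1 essential cell (i,j,r):

[(1, 1, 0)]


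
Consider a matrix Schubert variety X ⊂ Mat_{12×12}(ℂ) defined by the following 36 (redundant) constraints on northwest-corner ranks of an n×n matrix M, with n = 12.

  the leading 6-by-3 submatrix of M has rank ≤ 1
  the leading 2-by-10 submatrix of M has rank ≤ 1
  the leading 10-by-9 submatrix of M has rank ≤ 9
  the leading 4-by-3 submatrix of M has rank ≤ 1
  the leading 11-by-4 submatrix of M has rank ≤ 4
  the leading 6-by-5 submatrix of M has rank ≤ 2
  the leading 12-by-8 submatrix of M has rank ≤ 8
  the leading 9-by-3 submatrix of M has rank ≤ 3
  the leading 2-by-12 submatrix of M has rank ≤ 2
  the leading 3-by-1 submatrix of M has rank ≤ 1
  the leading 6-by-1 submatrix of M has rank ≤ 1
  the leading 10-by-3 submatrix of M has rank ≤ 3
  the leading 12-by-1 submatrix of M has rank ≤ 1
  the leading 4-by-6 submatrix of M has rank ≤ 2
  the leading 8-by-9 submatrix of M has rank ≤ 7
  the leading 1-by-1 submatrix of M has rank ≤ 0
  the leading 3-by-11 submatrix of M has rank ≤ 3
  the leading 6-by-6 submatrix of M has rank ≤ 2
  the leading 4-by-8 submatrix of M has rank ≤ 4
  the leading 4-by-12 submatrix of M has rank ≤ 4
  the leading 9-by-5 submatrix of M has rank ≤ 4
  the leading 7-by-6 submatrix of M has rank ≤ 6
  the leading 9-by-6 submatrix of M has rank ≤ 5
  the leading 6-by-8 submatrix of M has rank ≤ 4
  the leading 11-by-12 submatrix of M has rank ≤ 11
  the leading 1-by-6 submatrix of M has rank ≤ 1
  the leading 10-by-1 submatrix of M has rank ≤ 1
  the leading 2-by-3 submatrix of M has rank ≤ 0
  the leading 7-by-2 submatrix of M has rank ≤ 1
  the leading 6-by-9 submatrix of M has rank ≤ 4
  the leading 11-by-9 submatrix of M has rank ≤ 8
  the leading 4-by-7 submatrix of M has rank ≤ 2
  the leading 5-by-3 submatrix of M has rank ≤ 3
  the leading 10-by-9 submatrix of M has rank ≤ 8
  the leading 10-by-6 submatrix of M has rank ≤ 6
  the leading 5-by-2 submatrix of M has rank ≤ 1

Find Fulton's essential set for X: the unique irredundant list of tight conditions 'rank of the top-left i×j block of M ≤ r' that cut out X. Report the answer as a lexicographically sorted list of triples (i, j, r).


Computing R[i][j] = min implied NW-rank bound (n=12, 36 conditions):

  R[1]: 0, 0, 0, 1, 1, 1, 1, 1, 1, 1, 1, 1
  R[2]: 0, 0, 0, 1, 1, 1, 1, 1, 1, 1, 2, 2
  R[3]: 1, 1, 1, 2, 2, 2, 2, 2, 2, 2, 3, 3
  R[4]: 1, 1, 1, 2, 2, 2, 2, 3, 3, 3, 4, 4
  R[5]: 1, 1, 1, 2, 2, 2, 3, 4, 4, 4, 5, 5
  R[6]: 1, 1, 1, 2, 2, 2, 3, 4, 4, 5, 6, 6
  R[7]: 1, 1, 2, 3, 3, 3, 4, 5, 5, 6, 7, 7
  R[8]: 1, 2, 3, 4, 4, 4, 5, 6, 6, 7, 8, 8
  R[9]: 1, 2, 3, 4, 4, 5, 6, 7, 7, 8, 9, 9
  R[10]: 1, 2, 3, 4, 5, 6, 7, 8, 8, 9, 10, 10
  R[11]: 1, 2, 3, 4, 5, 6, 7, 8, 8, 9, 10, 11
  R[12]: 1, 2, 3, 4, 5, 6, 7, 8, 9, 10, 11, 12

so w = (4, 11, 1, 8, 7, 10, 3, 2, 6, 5, 12, 9).

Fulton essential set (9 of the 29 Rothe cells):

[(2, 3, 0), (2, 10, 1), (4, 7, 2), (6, 3, 1), (6, 6, 2), (6, 9, 4), (7, 2, 1), (9, 5, 4), (11, 9, 8)]


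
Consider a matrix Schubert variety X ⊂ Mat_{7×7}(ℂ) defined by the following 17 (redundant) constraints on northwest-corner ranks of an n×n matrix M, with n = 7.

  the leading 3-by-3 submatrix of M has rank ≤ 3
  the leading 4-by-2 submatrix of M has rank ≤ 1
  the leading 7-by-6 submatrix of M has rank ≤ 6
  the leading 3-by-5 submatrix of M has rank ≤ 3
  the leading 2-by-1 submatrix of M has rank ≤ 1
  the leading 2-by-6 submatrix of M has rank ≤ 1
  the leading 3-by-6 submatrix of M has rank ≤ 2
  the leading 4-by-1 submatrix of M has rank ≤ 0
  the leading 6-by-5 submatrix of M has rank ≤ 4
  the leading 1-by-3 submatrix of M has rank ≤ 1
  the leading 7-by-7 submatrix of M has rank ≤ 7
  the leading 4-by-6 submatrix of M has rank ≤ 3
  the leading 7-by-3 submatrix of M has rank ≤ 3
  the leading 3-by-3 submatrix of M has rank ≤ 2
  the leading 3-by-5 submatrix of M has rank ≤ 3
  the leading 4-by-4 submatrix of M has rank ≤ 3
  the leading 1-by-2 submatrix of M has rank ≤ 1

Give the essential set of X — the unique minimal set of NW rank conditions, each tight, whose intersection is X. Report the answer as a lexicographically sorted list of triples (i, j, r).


Computing R[i][j] = min implied NW-rank bound (n=7, 17 conditions):

  0  1  1  1  1  1  1
  0  1  1  1  1  1  2
  0  1  2  2  2  2  3
  0  1  2  3  3  3  4
  1  2  3  4  4  4  5
  1  2  3  4  4  5  6
  1  2  3  4  5  6  7

giving w = (2, 7, 3, 4, 1, 6, 5) via Δ²R.

Rothe diagram D(w) (9 cells), 3 SE-corners (essential conditions):

[(2, 6, 1), (4, 1, 0), (6, 5, 4)]


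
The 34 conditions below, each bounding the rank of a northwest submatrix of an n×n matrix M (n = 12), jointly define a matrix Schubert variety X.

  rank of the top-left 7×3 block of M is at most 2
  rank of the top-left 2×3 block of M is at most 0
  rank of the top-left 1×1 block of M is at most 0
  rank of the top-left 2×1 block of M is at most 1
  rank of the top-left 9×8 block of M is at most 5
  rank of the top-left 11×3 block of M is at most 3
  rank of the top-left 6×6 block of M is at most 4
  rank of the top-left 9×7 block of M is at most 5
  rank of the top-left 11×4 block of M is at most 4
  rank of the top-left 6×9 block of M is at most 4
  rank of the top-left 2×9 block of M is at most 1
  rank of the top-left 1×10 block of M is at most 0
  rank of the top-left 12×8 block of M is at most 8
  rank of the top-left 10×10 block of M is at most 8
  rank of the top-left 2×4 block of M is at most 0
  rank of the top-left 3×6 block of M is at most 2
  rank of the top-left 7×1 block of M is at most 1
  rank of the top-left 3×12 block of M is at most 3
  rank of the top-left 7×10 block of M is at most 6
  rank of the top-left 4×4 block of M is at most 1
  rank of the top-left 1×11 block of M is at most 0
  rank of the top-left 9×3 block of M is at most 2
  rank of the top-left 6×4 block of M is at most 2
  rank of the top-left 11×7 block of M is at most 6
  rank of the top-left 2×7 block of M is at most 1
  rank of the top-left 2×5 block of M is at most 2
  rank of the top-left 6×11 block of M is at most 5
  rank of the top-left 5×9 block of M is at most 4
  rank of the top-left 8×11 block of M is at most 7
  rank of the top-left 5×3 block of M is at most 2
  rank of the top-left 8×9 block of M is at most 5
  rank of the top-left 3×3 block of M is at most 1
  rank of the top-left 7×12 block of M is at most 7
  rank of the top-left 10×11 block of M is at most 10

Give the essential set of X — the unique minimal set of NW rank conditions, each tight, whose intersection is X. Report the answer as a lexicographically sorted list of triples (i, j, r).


Rank table r_w(12×12) implied by the 34 constraints:

  i=1: 0  0  0  0  0  0  0  0  0  0  0  1
  i=2: 0  0  0  0  1  1  1  1  1  1  1  2
  i=3: 1  1  1  1  2  2  2  2  2  2  2  3
  i=4: 1  1  1  1  2  3  3  3  3  3  3  4
  i=5: 1  2  2  2  3  4  4  4  4  4  4  5
  i=6: 1  2  2  2  3  4  4  4  4  5  5  6
  i=7: 1  2  2  3  4  5  5  5  5  6  6  7
  i=8: 1  2  2  3  4  5  5  5  5  6  7  8
  i=9: 1  2  2  3  4  5  5  5  6  7  8  9
  i=10: 1  2  3  4  5  6  6  6  7  8  9  10
  i=11: 1  2  3  4  5  6  6  7  8  9  10  11
  i=12: 1  2  3  4  5  6  7  8  9  10  11  12

the unique w with this rank table is (12, 5, 1, 6, 2, 10, 4, 11, 9, 3, 8, 7).

Fulton essential set (9 of the 32 Rothe cells):

[(1, 11, 0), (2, 4, 0), (4, 4, 1), (6, 4, 2), (6, 9, 4), (8, 9, 5), (9, 3, 2), (9, 8, 5), (11, 7, 6)]


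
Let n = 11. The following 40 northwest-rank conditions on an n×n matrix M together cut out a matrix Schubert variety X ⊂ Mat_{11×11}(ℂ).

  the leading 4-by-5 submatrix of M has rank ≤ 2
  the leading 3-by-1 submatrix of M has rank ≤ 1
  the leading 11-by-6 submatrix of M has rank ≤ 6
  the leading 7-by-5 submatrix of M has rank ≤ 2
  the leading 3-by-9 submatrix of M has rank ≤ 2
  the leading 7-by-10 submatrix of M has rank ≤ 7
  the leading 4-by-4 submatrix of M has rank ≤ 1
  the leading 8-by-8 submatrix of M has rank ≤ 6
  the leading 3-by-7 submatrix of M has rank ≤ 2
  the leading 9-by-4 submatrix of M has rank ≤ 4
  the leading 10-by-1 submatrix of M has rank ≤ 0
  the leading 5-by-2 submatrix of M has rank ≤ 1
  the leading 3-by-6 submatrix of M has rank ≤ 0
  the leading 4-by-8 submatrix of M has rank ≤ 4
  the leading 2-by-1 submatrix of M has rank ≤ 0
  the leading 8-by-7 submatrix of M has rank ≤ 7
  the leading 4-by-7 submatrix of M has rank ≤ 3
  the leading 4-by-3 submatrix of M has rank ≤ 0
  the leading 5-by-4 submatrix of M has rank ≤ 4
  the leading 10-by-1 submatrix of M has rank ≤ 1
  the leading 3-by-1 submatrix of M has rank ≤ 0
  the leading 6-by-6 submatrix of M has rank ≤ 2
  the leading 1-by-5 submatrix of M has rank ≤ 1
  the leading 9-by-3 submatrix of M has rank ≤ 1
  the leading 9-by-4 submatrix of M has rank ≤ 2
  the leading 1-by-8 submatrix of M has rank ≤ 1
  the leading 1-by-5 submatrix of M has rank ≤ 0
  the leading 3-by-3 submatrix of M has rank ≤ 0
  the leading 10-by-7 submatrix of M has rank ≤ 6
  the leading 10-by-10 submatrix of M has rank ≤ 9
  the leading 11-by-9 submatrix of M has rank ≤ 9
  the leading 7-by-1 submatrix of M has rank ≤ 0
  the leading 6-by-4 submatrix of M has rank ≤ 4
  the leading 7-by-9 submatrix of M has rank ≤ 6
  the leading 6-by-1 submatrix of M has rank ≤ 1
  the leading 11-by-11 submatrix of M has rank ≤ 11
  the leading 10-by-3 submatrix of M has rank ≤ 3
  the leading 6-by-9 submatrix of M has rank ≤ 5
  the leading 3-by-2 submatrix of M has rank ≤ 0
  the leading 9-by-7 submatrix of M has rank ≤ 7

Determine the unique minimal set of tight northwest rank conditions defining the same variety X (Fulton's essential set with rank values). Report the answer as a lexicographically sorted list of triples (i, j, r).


Propagating the 40 rank bounds to every northwest block:

  R[1]: 0, 0, 0, 0, 0, 0, 1, 1, 1, 1, 1
  R[2]: 0, 0, 0, 0, 0, 0, 1, 2, 2, 2, 2
  R[3]: 0, 0, 0, 0, 0, 0, 1, 2, 2, 3, 3
  R[4]: 0, 0, 0, 1, 1, 1, 2, 3, 3, 4, 4
  R[5]: 0, 1, 1, 2, 2, 2, 3, 4, 4, 5, 5
  R[6]: 0, 1, 1, 2, 2, 2, 3, 4, 5, 6, 6
  R[7]: 0, 1, 1, 2, 2, 3, 4, 5, 6, 7, 7
  R[8]: 0, 1, 1, 2, 3, 4, 5, 6, 7, 8, 8
  R[9]: 0, 1, 1, 2, 3, 4, 5, 6, 7, 8, 9
  R[10]: 0, 1, 2, 3, 4, 5, 6, 7, 8, 9, 10
  R[11]: 1, 2, 3, 4, 5, 6, 7, 8, 9, 10, 11

reading off 1-entries of Δ²R: w = (7, 8, 10, 4, 2, 9, 6, 5, 11, 3, 1).

Fulton essential set (7 of the 35 Rothe cells):

[(3, 6, 0), (3, 9, 2), (4, 3, 0), (6, 6, 2), (7, 5, 2), (9, 3, 1), (10, 1, 0)]


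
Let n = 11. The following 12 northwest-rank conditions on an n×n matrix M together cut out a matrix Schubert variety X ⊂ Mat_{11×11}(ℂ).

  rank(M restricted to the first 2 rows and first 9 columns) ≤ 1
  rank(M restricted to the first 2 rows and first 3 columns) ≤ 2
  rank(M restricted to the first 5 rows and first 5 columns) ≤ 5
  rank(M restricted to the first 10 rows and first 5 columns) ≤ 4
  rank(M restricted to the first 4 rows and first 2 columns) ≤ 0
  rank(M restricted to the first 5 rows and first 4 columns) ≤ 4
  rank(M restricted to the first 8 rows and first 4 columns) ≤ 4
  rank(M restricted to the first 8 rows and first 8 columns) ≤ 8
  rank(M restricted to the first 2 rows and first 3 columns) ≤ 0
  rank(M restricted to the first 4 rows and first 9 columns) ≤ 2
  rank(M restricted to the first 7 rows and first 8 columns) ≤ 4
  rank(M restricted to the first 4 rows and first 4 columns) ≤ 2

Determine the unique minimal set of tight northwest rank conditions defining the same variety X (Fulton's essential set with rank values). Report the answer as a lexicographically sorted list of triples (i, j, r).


Reconstructing r_w from the 12 given conditions:

  i=1: 0  0  0  1  1  1  1  1  1  1  1
  i=2: 0  0  0  1  1  1  1  1  1  2  2
  i=3: 0  0  1  2  2  2  2  2  2  3  3
  i=4: 0  0  1  2  2  2  2  2  2  3  4
  i=5: 1  1  2  3  3  3  3  3  3  4  5
  i=6: 1  2  3  4  4  4  4  4  4  5  6
  i=7: 1  2  3  4  4  4  4  4  5  6  7
  i=8: 1  2  3  4  4  5  5  5  6  7  8
  i=9: 1  2  3  4  4  5  6  6  7  8  9
  i=10: 1  2  3  4  4  5  6  7  8  9  10
  i=11: 1  2  3  4  5  6  7  8  9  10  11

the unique w with this rank table is (4, 10, 3, 11, 1, 2, 9, 6, 7, 8, 5).

D(w) has 27 cells with 6 SE-corners; essential set:

[(2, 3, 0), (2, 9, 1), (4, 2, 0), (4, 9, 2), (7, 8, 4), (10, 5, 4)]


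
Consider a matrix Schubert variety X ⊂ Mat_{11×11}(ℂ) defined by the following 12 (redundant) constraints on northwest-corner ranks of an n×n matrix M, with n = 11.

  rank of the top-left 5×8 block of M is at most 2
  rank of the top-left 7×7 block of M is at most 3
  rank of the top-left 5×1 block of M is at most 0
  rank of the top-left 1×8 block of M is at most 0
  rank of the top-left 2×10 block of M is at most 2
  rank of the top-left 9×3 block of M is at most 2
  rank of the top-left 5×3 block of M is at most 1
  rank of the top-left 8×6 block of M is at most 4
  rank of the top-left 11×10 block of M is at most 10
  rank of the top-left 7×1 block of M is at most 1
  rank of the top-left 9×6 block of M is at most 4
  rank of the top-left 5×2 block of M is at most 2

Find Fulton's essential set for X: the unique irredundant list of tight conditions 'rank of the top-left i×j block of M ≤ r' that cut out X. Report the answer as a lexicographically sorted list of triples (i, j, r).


Rank table r_w(11×11) implied by the 12 constraints:

  i=1: 0 0 0 0 0 0 0 0 1 1 1
  i=2: 0 1 1 1 1 1 1 1 2 2 2
  i=3: 0 1 1 2 2 2 2 2 3 3 3
  i=4: 0 1 1 2 2 2 2 2 3 4 4
  i=5: 0 1 1 2 2 2 2 2 3 4 5
  i=6: 1 2 2 3 3 3 3 3 4 5 6
  i=7: 1 2 2 3 3 3 3 4 5 6 7
  i=8: 1 2 2 3 4 4 4 5 6 7 8
  i=9: 1 2 2 3 4 4 5 6 7 8 9
  i=10: 1 2 3 4 5 5 6 7 8 9 10
  i=11: 1 2 3 4 5 6 7 8 9 10 11

giving w = (9, 2, 4, 10, 11, 1, 8, 5, 7, 3, 6) via Δ²R.

Rothe diagram D(w) (30 cells), 7 SE-corners (essential conditions):

[(1, 8, 0), (5, 1, 0), (5, 3, 1), (5, 8, 2), (7, 7, 3), (9, 3, 2), (9, 6, 4)]


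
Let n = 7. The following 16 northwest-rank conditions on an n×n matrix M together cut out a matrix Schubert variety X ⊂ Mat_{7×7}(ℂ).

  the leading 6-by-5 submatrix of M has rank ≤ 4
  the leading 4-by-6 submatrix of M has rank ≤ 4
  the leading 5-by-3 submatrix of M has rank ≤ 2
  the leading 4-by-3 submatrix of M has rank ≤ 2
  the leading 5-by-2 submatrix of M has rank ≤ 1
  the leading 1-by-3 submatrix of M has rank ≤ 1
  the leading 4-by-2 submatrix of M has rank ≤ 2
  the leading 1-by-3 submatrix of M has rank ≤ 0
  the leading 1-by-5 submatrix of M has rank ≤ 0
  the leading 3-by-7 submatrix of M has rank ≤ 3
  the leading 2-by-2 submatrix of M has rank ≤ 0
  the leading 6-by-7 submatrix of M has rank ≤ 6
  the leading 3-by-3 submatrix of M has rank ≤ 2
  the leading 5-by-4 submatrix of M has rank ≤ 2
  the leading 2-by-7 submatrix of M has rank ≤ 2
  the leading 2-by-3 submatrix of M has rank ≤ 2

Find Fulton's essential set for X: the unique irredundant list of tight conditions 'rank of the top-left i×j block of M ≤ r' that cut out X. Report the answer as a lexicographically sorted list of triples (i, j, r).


Recovering R(i,j) via the rank-extension bound from the 16 conditions:

  0, 0, 0, 0, 0, 1, 1
  0, 0, 1, 1, 1, 2, 2
  1, 1, 2, 2, 2, 3, 3
  1, 1, 2, 2, 3, 4, 4
  1, 1, 2, 2, 3, 4, 5
  1, 2, 3, 3, 4, 5, 6
  1, 2, 3, 4, 5, 6, 7

hence w(1..7) = (6, 3, 1, 5, 7, 2, 4).

D(w) has 11 cells with 4 SE-corners; essential set:

[(1, 5, 0), (2, 2, 0), (5, 2, 1), (5, 4, 2)]


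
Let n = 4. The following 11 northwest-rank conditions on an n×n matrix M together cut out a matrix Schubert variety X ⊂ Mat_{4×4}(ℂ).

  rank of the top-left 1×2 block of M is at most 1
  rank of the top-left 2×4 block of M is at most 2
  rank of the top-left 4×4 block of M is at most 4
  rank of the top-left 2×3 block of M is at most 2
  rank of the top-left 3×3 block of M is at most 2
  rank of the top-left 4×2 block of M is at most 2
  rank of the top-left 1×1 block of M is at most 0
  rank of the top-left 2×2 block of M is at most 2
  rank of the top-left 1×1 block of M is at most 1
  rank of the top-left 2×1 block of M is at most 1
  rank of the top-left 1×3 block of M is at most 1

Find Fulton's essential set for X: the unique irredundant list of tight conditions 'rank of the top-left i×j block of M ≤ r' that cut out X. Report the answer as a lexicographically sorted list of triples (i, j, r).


Propagating the 11 rank bounds to every northwest block:

  i=1: 0, 1, 1, 1
  i=2: 1, 2, 2, 2
  i=3: 1, 2, 2, 3
  i=4: 1, 2, 3, 4

second differences of R give the permutation w = (2, 1, 4, 3).

D(w) has 2 cells with 2 SE-corners; essential set:

[(1, 1, 0), (3, 3, 2)]


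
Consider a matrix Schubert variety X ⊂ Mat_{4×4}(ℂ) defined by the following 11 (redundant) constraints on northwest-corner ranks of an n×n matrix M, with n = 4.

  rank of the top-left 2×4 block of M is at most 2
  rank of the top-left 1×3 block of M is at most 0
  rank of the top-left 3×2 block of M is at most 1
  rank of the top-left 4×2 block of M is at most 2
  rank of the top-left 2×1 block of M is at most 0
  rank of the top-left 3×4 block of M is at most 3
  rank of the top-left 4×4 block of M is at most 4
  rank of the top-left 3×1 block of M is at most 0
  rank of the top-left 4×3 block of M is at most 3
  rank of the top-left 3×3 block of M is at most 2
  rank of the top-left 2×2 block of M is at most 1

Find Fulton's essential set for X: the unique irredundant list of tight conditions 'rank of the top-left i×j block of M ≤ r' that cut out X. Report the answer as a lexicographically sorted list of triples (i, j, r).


The tightest implied rank at each (i,j), from the 11 conditions:

  i=1: 0  0  0  1
  i=2: 0  1  1  2
  i=3: 0  1  2  3
  i=4: 1  2  3  4

reading off 1-entries of Δ²R: w = (4, 2, 3, 1).

ℓ(w)=5; the 2 essential cells (i,j,r):

[(1, 3, 0), (3, 1, 0)]


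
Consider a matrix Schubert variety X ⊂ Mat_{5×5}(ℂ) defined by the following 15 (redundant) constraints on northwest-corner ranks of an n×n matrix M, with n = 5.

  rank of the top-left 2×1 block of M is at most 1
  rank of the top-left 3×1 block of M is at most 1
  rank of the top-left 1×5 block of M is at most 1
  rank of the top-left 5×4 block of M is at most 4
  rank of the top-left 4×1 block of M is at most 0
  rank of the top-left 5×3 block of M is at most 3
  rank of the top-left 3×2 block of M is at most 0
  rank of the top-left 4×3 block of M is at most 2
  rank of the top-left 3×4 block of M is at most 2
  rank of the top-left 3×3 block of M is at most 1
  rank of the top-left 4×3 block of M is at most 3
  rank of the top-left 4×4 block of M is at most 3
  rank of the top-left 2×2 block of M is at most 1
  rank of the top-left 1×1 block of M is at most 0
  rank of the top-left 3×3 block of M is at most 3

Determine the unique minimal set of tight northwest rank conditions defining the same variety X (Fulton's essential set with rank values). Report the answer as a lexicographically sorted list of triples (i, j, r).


Rank table r_w(5×5) implied by the 15 constraints:

  0 | 0 | 1 | 1 | 1
  0 | 0 | 1 | 2 | 2
  0 | 0 | 1 | 2 | 3
  0 | 1 | 2 | 3 | 4
  1 | 2 | 3 | 4 | 5

reading off 1-entries of Δ²R: w = (3, 4, 5, 2, 1).

Fulton essential set (2 of the 7 Rothe cells):

[(3, 2, 0), (4, 1, 0)]


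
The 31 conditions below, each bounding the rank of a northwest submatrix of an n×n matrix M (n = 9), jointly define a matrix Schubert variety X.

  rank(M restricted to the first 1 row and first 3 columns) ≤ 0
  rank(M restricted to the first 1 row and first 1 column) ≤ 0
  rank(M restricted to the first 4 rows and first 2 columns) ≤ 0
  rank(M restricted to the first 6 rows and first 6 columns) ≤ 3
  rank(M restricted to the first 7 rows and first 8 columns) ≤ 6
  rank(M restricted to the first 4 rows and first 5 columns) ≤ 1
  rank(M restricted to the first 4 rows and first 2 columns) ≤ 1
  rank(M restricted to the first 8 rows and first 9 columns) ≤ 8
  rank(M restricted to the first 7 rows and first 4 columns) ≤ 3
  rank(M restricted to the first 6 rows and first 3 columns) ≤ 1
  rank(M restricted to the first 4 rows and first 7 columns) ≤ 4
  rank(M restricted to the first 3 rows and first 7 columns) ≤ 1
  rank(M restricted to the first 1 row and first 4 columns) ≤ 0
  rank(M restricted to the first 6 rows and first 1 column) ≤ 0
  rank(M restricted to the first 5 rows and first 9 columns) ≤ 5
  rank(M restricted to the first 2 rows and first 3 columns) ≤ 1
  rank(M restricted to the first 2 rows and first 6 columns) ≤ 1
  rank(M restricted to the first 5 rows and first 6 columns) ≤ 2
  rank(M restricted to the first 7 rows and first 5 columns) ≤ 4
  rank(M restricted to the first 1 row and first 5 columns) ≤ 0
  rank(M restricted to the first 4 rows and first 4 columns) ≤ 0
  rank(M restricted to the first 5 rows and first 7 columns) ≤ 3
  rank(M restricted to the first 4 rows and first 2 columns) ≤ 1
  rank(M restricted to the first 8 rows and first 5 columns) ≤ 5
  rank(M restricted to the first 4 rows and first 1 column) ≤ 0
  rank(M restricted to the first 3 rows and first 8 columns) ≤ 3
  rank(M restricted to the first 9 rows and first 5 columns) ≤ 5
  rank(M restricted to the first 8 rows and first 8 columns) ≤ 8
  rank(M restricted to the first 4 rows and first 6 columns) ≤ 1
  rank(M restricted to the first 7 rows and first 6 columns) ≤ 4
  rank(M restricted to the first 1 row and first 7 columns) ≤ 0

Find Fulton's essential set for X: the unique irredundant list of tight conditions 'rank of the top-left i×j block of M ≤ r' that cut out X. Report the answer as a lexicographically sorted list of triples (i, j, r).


Computing R[i][j] = min implied NW-rank bound (n=9, 31 conditions):

  R[1]: 0 0 0 0 0 0 0 1 1
  R[2]: 0 0 0 0 1 1 1 2 2
  R[3]: 0 0 0 0 1 1 1 2 3
  R[4]: 0 0 0 0 1 1 2 3 4
  R[5]: 0 1 1 1 2 2 3 4 5
  R[6]: 0 1 1 2 3 3 4 5 6
  R[7]: 1 2 2 3 4 4 5 6 7
  R[8]: 1 2 3 4 5 5 6 7 8
  R[9]: 1 2 3 4 5 6 7 8 9

the unique w with this rank table is (8, 5, 9, 7, 2, 4, 1, 3, 6).

D(w) has 25 cells with 6 SE-corners; essential set:

[(1, 7, 0), (3, 7, 1), (4, 4, 0), (4, 6, 1), (6, 1, 0), (6, 3, 1)]


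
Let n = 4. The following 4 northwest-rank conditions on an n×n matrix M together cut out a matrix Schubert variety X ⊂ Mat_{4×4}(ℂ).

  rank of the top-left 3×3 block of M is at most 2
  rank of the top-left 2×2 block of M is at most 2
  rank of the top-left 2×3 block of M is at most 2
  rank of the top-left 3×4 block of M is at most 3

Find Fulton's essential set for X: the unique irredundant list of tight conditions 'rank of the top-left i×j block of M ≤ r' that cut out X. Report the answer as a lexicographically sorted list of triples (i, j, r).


Computing R[i][j] = min implied NW-rank bound (n=4, 4 conditions):

  1 | 1 | 1 | 1
  1 | 2 | 2 | 2
  1 | 2 | 2 | 3
  1 | 2 | 3 | 4

giving w = (1, 2, 4, 3) via Δ²R.

1 SE-corner of the 1-cell Rothe diagram gives Ess(w):

[(3, 3, 2)]


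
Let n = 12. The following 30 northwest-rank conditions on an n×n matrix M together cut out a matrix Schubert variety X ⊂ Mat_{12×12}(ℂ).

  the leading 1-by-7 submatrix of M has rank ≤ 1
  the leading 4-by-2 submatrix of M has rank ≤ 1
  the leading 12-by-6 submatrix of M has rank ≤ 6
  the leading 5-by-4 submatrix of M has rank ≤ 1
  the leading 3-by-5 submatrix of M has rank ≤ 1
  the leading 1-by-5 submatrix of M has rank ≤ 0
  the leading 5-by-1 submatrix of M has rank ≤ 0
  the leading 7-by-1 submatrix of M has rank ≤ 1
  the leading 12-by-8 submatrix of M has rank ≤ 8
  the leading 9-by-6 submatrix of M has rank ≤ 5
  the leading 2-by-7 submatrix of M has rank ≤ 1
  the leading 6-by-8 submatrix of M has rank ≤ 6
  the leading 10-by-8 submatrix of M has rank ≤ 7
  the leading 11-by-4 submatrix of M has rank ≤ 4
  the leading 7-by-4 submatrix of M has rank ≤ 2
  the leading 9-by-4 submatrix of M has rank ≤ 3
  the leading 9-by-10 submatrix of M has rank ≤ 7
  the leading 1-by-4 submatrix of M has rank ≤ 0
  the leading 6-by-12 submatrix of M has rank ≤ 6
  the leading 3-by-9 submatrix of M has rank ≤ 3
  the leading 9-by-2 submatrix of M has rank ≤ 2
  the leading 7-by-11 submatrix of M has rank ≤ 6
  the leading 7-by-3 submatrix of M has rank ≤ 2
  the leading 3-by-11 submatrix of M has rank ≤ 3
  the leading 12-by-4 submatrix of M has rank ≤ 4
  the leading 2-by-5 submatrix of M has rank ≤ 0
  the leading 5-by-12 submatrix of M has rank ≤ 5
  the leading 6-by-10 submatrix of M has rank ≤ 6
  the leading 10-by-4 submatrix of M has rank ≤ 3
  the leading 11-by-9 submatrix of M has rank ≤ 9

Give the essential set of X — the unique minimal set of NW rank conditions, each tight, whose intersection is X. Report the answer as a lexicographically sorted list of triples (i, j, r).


Propagating the 30 rank bounds to every northwest block:

  R[1]: 0  0  0  0  0  1  1  1  1  1  1  1
  R[2]: 0  0  0  0  0  1  1  2  2  2  2  2
  R[3]: 0  1  1  1  1  2  2  3  3  3  3  3
  R[4]: 0  1  1  1  2  3  3  4  4  4  4  4
  R[5]: 0  1  1  1  2  3  4  5  5  5  5  5
  R[6]: 1  2  2  2  3  4  5  6  6  6  6  6
  R[7]: 1  2  2  2  3  4  5  6  6  6  6  7
  R[8]: 1  2  3  3  4  5  6  7  7  7  7  8
  R[9]: 1  2  3  3  4  5  6  7  7  7  8  9
  R[10]: 1  2  3  3  4  5  6  7  8  8  9  10
  R[11]: 1  2  3  4  5  6  7  8  9  9  10  11
  R[12]: 1  2  3  4  5  6  7  8  9  10  11  12

reading off 1-entries of Δ²R: w = (6, 8, 2, 5, 7, 1, 12, 3, 11, 9, 4, 10).

8 SE-corners of the 27-cell Rothe diagram give Ess(w):

[(2, 5, 0), (2, 7, 1), (5, 1, 0), (5, 4, 1), (7, 4, 2), (7, 11, 6), (9, 10, 7), (10, 4, 3)]


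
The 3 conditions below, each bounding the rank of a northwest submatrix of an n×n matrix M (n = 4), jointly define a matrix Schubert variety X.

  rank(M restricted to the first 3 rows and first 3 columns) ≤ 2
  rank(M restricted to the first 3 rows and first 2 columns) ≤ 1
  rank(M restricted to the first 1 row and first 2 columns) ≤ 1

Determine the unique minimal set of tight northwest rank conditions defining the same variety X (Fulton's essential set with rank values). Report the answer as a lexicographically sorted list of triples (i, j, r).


Propagating the 3 rank bounds to every northwest block:

  row 1: 1  1  1  1
  row 2: 1  1  2  2
  row 3: 1  1  2  3
  row 4: 1  2  3  4

giving w = (1, 3, 4, 2) via Δ²R.

|D(w)|=2, |Ess(w)|=1:

[(3, 2, 1)]


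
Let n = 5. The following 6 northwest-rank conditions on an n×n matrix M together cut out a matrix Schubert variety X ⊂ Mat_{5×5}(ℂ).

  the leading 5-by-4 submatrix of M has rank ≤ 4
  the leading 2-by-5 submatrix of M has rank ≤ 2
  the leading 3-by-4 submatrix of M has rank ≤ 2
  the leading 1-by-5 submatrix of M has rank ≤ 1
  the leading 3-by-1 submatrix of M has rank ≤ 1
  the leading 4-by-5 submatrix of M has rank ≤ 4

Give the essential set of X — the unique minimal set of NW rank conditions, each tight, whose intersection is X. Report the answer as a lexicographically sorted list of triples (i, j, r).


Propagating the 6 rank bounds to every northwest block:

  i=1: 1 1 1 1 1
  i=2: 1 2 2 2 2
  i=3: 1 2 2 2 3
  i=4: 1 2 3 3 4
  i=5: 1 2 3 4 5

the unique w with this rank table is (1, 2, 5, 3, 4).

|D(w)|=2, |Ess(w)|=1:

[(3, 4, 2)]


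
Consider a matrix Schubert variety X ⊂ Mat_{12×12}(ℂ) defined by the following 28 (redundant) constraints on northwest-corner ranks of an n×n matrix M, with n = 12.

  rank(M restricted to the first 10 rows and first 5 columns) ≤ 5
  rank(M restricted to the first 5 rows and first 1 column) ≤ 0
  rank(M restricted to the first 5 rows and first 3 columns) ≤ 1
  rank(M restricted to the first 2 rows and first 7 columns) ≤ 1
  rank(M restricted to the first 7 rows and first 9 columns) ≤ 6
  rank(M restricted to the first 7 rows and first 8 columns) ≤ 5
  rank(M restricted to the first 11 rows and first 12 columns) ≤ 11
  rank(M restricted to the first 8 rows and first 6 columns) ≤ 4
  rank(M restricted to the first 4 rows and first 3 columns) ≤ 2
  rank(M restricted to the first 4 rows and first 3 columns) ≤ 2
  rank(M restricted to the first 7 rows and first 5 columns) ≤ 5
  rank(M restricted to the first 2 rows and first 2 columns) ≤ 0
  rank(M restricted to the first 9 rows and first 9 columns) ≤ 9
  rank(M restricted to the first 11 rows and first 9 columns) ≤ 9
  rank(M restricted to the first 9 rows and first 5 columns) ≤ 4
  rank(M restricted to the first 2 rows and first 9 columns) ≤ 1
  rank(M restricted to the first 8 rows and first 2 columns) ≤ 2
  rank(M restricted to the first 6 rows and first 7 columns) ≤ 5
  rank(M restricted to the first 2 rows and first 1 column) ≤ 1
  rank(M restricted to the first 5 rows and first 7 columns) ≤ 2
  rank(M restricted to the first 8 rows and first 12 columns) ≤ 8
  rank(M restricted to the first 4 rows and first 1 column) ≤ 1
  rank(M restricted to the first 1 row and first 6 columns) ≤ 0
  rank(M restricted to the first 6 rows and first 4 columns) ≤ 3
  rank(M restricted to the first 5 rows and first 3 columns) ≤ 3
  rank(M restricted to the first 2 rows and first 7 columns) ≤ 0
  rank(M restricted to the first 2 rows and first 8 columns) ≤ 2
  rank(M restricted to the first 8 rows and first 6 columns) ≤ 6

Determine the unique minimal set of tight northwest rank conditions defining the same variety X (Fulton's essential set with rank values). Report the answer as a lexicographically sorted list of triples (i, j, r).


The tightest implied rank at each (i,j), from the 28 conditions:

  0 0 0 0 0 0 0 1 1 1 1 1
  0 0 0 0 0 0 0 1 1 2 2 2
  0 1 1 1 1 1 1 2 2 3 3 3
  0 1 1 2 2 2 2 3 3 4 4 4
  0 1 1 2 2 2 2 3 4 5 5 5
  1 2 2 3 3 3 3 4 5 6 6 6
  1 2 3 4 4 4 4 5 6 7 7 7
  1 2 3 4 4 4 5 6 7 8 8 8
  1 2 3 4 4 5 6 7 8 9 9 9
  1 2 3 4 5 6 7 8 9 10 10 10
  1 2 3 4 5 6 7 8 9 10 11 11
  1 2 3 4 5 6 7 8 9 10 11 12

the unique w with this rank table is (8, 10, 2, 4, 9, 1, 3, 7, 6, 5, 11, 12).

Rothe diagram D(w) (26 cells), 7 SE-corners (essential conditions):

[(2, 7, 0), (2, 9, 1), (5, 1, 0), (5, 3, 1), (5, 7, 2), (8, 6, 4), (9, 5, 4)]


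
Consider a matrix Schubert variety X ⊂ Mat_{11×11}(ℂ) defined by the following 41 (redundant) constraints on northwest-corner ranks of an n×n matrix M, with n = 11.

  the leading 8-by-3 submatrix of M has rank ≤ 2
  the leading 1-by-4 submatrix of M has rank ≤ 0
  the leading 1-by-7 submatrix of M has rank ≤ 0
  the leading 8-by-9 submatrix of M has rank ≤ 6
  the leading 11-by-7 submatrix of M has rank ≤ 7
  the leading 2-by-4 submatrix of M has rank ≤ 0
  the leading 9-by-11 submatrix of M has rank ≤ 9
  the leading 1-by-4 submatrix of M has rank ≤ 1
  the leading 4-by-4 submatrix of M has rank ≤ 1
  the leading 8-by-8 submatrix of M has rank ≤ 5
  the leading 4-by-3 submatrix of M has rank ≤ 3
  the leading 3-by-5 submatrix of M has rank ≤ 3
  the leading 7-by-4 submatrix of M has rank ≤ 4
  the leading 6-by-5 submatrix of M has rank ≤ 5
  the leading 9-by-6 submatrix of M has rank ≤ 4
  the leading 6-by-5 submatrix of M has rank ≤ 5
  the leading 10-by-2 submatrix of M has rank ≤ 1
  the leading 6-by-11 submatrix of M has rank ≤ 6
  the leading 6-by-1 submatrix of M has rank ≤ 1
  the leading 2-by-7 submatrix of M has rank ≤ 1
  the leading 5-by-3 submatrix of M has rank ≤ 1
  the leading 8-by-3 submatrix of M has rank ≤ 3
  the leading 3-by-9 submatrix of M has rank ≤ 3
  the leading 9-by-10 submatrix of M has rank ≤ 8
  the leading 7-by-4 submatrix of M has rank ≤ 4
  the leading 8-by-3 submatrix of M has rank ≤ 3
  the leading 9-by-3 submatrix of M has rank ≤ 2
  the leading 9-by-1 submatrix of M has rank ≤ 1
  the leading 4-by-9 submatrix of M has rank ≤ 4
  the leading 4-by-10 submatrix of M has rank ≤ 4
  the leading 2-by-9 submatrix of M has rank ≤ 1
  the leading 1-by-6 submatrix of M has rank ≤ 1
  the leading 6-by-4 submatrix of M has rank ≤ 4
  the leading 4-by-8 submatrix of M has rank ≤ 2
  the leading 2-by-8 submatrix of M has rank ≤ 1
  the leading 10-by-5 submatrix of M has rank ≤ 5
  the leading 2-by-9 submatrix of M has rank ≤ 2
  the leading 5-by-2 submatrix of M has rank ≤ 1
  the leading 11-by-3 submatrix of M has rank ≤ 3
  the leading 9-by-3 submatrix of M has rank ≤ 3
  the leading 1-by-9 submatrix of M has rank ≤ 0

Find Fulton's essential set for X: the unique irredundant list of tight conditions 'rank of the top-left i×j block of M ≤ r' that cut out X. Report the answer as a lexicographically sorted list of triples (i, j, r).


Propagating the 41 rank bounds to every northwest block:

  R[1]: 0 0 0 0 0 0 0 0 0 1 1
  R[2]: 0 0 0 0 1 1 1 1 1 2 2
  R[3]: 1 1 1 1 2 2 2 2 2 3 3
  R[4]: 1 1 1 1 2 2 2 2 3 4 4
  R[5]: 1 1 1 2 3 3 3 3 4 5 5
  R[6]: 1 1 2 3 4 4 4 4 5 6 6
  R[7]: 1 1 2 3 4 4 5 5 6 7 7
  R[8]: 1 1 2 3 4 4 5 5 6 7 8
  R[9]: 1 1 2 3 4 4 5 6 7 8 9
  R[10]: 1 1 2 3 4 5 6 7 8 9 10
  R[11]: 1 2 3 4 5 6 7 8 9 10 11

so w = (10, 5, 1, 9, 4, 3, 7, 11, 8, 6, 2).

8 SE-corners of the 30-cell Rothe diagram give Ess(w):

[(1, 9, 0), (2, 4, 0), (4, 4, 1), (4, 8, 2), (5, 3, 1), (8, 8, 5), (9, 6, 4), (10, 2, 1)]
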